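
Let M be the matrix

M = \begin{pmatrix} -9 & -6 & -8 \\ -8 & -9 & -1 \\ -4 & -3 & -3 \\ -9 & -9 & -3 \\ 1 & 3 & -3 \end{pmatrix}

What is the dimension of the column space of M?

Row reduce to echelon form.
R2 ← R2 − (8/9)·R1: [0, -11/3, 55/9]
R3 ← R3 − (4/9)·R1: [0, -1/3, 5/9]
R4 ← R4 − R1: [0, -3, 5]
R5 ← R5 + (1/9)·R1: [0, 7/3, -35/9]
R3 ← R3 − (1/11)·R2: [0, 0, 0]
R4 ← R4 − (9/11)·R2: [0, 0, 0]
R5 ← R5 + (7/11)·R2: [0, 0, 0]
Echelon form has 2 nonzero rows, so rank(M) = 2.
The column space has dimension equal to the rank: 2.

2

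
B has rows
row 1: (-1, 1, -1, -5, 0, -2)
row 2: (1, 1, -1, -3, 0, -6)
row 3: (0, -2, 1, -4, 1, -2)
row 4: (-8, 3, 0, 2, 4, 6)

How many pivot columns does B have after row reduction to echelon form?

4

Row reduce to echelon form.
R2 ← R2 + R1: [0, 2, -2, -8, 0, -8]
R4 ← R4 − (8)·R1: [0, -5, 8, 42, 4, 22]
R3 ← R3 + R2: [0, 0, -1, -12, 1, -10]
R4 ← R4 + (5/2)·R2: [0, 0, 3, 22, 4, 2]
R4 ← R4 + (3)·R3: [0, 0, 0, -14, 7, -28]
Echelon form has 4 nonzero rows, so rank(B) = 4.
Each nonzero row contributes one pivot column: 4 pivot columns.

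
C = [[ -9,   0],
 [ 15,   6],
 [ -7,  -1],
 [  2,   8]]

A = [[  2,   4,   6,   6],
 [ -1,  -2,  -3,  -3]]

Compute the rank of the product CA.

First compute CA:
[[-18, -36, -54, -54],
 [ 24,  48,  72,  72],
 [-13, -26, -39, -39],
 [ -4,  -8, -12, -12]]
Now row reduce the product.
R2 ← R2 + (4/3)·R1: [0, 0, 0, 0]
R3 ← R3 − (13/18)·R1: [0, 0, 0, 0]
R4 ← R4 − (2/9)·R1: [0, 0, 0, 0]
1 nonzero row, so rank(CA) = 1.

1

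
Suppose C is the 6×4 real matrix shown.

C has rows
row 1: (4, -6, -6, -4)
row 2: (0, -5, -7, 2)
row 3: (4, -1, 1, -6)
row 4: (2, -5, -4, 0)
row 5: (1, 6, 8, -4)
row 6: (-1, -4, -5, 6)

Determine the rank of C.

4

Row reduce to echelon form.
R3 ← R3 − R1: [0, 5, 7, -2]
R4 ← R4 − (1/2)·R1: [0, -2, -1, 2]
R5 ← R5 − (1/4)·R1: [0, 15/2, 19/2, -3]
R6 ← R6 + (1/4)·R1: [0, -11/2, -13/2, 5]
R3 ← R3 + R2: [0, 0, 0, 0]
R4 ← R4 − (2/5)·R2: [0, 0, 9/5, 6/5]
R5 ← R5 + (3/2)·R2: [0, 0, -1, 0]
R6 ← R6 − (11/10)·R2: [0, 0, 6/5, 14/5]
Swap R3 ↔ R4
R5 ← R5 + (5/9)·R3: [0, 0, 0, 2/3]
R6 ← R6 − (2/3)·R3: [0, 0, 0, 2]
Swap R4 ↔ R5
R6 ← R6 − (3)·R4: [0, 0, 0, 0]
Echelon form has 4 nonzero rows, so rank(C) = 4.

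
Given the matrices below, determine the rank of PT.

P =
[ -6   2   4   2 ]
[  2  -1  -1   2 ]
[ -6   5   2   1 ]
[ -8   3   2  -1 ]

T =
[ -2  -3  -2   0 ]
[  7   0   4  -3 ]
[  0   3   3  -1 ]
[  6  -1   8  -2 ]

First compute PT:
[[ 38,  28,  48, -14],
 [  1, -11,   5,   0],
 [ 53,  23,  46, -19],
 [ 31,  31,  26,  -9]]
Now row reduce the product.
R2 ← R2 − (1/38)·R1: [0, -223/19, 71/19, 7/19]
R3 ← R3 − (53/38)·R1: [0, -305/19, -398/19, 10/19]
R4 ← R4 − (31/38)·R1: [0, 155/19, -250/19, 46/19]
R3 ← R3 − (305/223)·R2: [0, 0, -5811/223, 5/223]
R4 ← R4 + (155/223)·R2: [0, 0, -2355/223, 597/223]
R4 ← R4 − (785/1937)·R3: [0, 0, 0, 5168/1937]
4 nonzero rows, so rank(PT) = 4.

4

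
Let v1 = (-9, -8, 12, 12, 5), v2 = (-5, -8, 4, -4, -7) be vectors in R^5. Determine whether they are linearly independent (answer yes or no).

Form the matrix with these vectors as rows and row reduce.
R2 ← R2 − (5/9)·R1: [0, -32/9, -8/3, -32/3, -88/9]
2 nonzero rows, so the 2 vectors span a space of dimension 2.
Since 2 = 2, the vectors are linearly independent.

yes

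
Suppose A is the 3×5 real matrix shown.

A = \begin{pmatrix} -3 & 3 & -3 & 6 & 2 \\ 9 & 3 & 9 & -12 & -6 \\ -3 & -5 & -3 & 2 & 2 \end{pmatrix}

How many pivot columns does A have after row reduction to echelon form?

Row reduce to echelon form.
R2 ← R2 + (3)·R1: [0, 12, 0, 6, 0]
R3 ← R3 − R1: [0, -8, 0, -4, 0]
R3 ← R3 + (2/3)·R2: [0, 0, 0, 0, 0]
Echelon form has 2 nonzero rows, so rank(A) = 2.
Each nonzero row contributes one pivot column: 2 pivot columns.

2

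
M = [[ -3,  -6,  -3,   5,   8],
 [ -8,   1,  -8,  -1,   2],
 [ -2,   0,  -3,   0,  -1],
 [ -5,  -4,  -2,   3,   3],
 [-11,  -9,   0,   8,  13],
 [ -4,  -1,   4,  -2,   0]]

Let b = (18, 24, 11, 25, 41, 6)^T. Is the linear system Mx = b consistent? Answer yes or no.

Row reduce the augmented matrix [M | b].
R2 ← R2 − (8/3)·R1: [0, 17, 0, -43/3, -58/3, -24]
R3 ← R3 − (2/3)·R1: [0, 4, -1, -10/3, -19/3, -1]
R4 ← R4 − (5/3)·R1: [0, 6, 3, -16/3, -31/3, -5]
R5 ← R5 − (11/3)·R1: [0, 13, 11, -31/3, -49/3, -25]
R6 ← R6 − (4/3)·R1: [0, 7, 8, -26/3, -32/3, -18]
R3 ← R3 − (4/17)·R2: [0, 0, -1, 2/51, -91/51, 79/17]
R4 ← R4 − (6/17)·R2: [0, 0, 3, -14/51, -179/51, 59/17]
R5 ← R5 − (13/17)·R2: [0, 0, 11, 32/51, -79/51, -113/17]
R6 ← R6 − (7/17)·R2: [0, 0, 8, -47/17, -46/17, -138/17]
R4 ← R4 + (3)·R3: [0, 0, 0, -8/51, -452/51, 296/17]
R5 ← R5 + (11)·R3: [0, 0, 0, 18/17, -360/17, 756/17]
R6 ← R6 + (8)·R3: [0, 0, 0, -125/51, -866/51, 494/17]
R5 ← R5 + (27/4)·R4: [0, 0, 0, 0, -81, 162]
R6 ← R6 − (125/8)·R4: [0, 0, 0, 0, 243/2, -243]
R6 ← R6 + (3/2)·R5: [0, 0, 0, 0, 0, 0]
The echelon form has 5 nonzero rows, and every pivot lies in the first 5 columns, so rank(M) = rank([M|b]) = 5.
The system is consistent.

yes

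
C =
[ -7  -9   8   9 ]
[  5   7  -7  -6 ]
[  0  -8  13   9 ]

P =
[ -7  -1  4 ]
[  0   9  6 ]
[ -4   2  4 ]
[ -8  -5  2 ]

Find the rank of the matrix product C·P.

First compute CP:
[[-55, -103, -32],
 [ 41,  74,  22],
 [-124, -91,  22]]
Now row reduce the product.
R2 ← R2 + (41/55)·R1: [0, -153/55, -102/55]
R3 ← R3 − (124/55)·R1: [0, 7767/55, 5178/55]
R3 ← R3 + (863/17)·R2: [0, 0, 0]
2 nonzero rows, so rank(CP) = 2.

2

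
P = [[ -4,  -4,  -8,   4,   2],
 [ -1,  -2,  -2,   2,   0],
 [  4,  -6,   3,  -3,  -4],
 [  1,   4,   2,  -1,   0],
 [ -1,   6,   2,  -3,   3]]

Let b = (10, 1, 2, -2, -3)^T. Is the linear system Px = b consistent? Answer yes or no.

yes

Row reduce the augmented matrix [P | b].
R2 ← R2 − (1/4)·R1: [0, -1, 0, 1, -1/2, -3/2]
R3 ← R3 + R1: [0, -10, -5, 1, -2, 12]
R4 ← R4 + (1/4)·R1: [0, 3, 0, 0, 1/2, 1/2]
R5 ← R5 − (1/4)·R1: [0, 7, 4, -4, 5/2, -11/2]
R3 ← R3 − (10)·R2: [0, 0, -5, -9, 3, 27]
R4 ← R4 + (3)·R2: [0, 0, 0, 3, -1, -4]
R5 ← R5 + (7)·R2: [0, 0, 4, 3, -1, -16]
R5 ← R5 + (4/5)·R3: [0, 0, 0, -21/5, 7/5, 28/5]
R5 ← R5 + (7/5)·R4: [0, 0, 0, 0, 0, 0]
The echelon form has 4 nonzero rows, and every pivot lies in the first 5 columns, so rank(P) = rank([P|b]) = 4.
The system is consistent.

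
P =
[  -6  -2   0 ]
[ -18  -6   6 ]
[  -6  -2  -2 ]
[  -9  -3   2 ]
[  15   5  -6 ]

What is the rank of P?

2

Row reduce to echelon form.
R2 ← R2 − (3)·R1: [0, 0, 6]
R3 ← R3 − R1: [0, 0, -2]
R4 ← R4 − (3/2)·R1: [0, 0, 2]
R5 ← R5 + (5/2)·R1: [0, 0, -6]
R3 ← R3 + (1/3)·R2: [0, 0, 0]
R4 ← R4 − (1/3)·R2: [0, 0, 0]
R5 ← R5 + R2: [0, 0, 0]
Echelon form has 2 nonzero rows, so rank(P) = 2.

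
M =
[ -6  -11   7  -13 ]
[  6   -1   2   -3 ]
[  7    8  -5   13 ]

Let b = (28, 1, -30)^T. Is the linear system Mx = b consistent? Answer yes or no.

Row reduce the augmented matrix [M | b].
R2 ← R2 + R1: [0, -12, 9, -16, 29]
R3 ← R3 + (7/6)·R1: [0, -29/6, 19/6, -13/6, 8/3]
R3 ← R3 − (29/72)·R2: [0, 0, -11/24, 77/18, -649/72]
The echelon form has 3 nonzero rows, and every pivot lies in the first 4 columns, so rank(M) = rank([M|b]) = 3.
The system is consistent.

yes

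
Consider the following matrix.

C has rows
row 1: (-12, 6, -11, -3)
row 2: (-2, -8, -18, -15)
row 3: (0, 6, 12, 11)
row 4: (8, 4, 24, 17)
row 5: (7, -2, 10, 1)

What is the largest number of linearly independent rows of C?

Row reduce to echelon form.
R2 ← R2 − (1/6)·R1: [0, -9, -97/6, -29/2]
R4 ← R4 + (2/3)·R1: [0, 8, 50/3, 15]
R5 ← R5 + (7/12)·R1: [0, 3/2, 43/12, -3/4]
R3 ← R3 + (2/3)·R2: [0, 0, 11/9, 4/3]
R4 ← R4 + (8/9)·R2: [0, 0, 62/27, 19/9]
R5 ← R5 + (1/6)·R2: [0, 0, 8/9, -19/6]
R4 ← R4 − (62/33)·R3: [0, 0, 0, -13/33]
R5 ← R5 − (8/11)·R3: [0, 0, 0, -91/22]
R5 ← R5 − (21/2)·R4: [0, 0, 0, 0]
Echelon form has 4 nonzero rows, so rank(C) = 4.
The rank gives the maximum number of linearly independent rows: 4.

4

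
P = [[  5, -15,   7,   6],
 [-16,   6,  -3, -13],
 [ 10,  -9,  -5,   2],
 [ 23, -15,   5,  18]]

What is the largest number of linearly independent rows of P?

4

Row reduce to echelon form.
R2 ← R2 + (16/5)·R1: [0, -42, 97/5, 31/5]
R3 ← R3 − (2)·R1: [0, 21, -19, -10]
R4 ← R4 − (23/5)·R1: [0, 54, -136/5, -48/5]
R3 ← R3 + (1/2)·R2: [0, 0, -93/10, -69/10]
R4 ← R4 + (9/7)·R2: [0, 0, -79/35, -57/35]
R4 ← R4 − (158/651)·R3: [0, 0, 0, 10/217]
Echelon form has 4 nonzero rows, so rank(P) = 4.
The rank gives the maximum number of linearly independent rows: 4.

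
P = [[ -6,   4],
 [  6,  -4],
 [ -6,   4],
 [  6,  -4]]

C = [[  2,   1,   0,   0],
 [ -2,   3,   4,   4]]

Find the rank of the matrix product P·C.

1

First compute PC:
[[-20,   6,  16,  16],
 [ 20,  -6, -16, -16],
 [-20,   6,  16,  16],
 [ 20,  -6, -16, -16]]
Now row reduce the product.
R2 ← R2 + R1: [0, 0, 0, 0]
R3 ← R3 − R1: [0, 0, 0, 0]
R4 ← R4 + R1: [0, 0, 0, 0]
1 nonzero row, so rank(PC) = 1.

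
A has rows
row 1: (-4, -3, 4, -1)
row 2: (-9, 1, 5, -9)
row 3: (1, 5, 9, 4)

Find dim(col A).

3

Row reduce to echelon form.
R2 ← R2 − (9/4)·R1: [0, 31/4, -4, -27/4]
R3 ← R3 + (1/4)·R1: [0, 17/4, 10, 15/4]
R3 ← R3 − (17/31)·R2: [0, 0, 378/31, 231/31]
Echelon form has 3 nonzero rows, so rank(A) = 3.
The column space has dimension equal to the rank: 3.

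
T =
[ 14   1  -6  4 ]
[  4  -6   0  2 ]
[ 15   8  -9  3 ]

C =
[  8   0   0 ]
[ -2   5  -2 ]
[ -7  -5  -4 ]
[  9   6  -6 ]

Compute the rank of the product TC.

First compute TC:
[[188,  59,  -2],
 [ 62, -18,   0],
 [194, 103,   2]]
Now row reduce the product.
R2 ← R2 − (31/94)·R1: [0, -3521/94, 31/47]
R3 ← R3 − (97/94)·R1: [0, 3959/94, 191/47]
R3 ← R3 + (3959/3521)·R2: [0, 0, 16920/3521]
3 nonzero rows, so rank(TC) = 3.

3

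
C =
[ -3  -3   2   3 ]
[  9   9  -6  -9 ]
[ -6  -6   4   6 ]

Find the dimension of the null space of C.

3

Row reduce to echelon form.
R2 ← R2 + (3)·R1: [0, 0, 0, 0]
R3 ← R3 − (2)·R1: [0, 0, 0, 0]
1 nonzero row, so rank(C) = 1.
C has 4 columns; by rank–nullity, nullity = 4 − 1 = 3.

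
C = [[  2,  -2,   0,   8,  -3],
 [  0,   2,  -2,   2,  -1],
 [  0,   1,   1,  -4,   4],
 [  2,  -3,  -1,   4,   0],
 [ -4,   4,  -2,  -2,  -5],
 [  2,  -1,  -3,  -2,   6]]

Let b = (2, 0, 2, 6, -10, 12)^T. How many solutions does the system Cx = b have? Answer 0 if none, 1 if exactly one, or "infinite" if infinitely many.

1

Row reduce the augmented matrix [C | b].
R4 ← R4 − R1: [0, -1, -1, -4, 3, 4]
R5 ← R5 + (2)·R1: [0, 0, -2, 14, -11, -6]
R6 ← R6 − R1: [0, 1, -3, -10, 9, 10]
R3 ← R3 − (1/2)·R2: [0, 0, 2, -5, 9/2, 2]
R4 ← R4 + (1/2)·R2: [0, 0, -2, -3, 5/2, 4]
R6 ← R6 − (1/2)·R2: [0, 0, -2, -11, 19/2, 10]
R4 ← R4 + R3: [0, 0, 0, -8, 7, 6]
R5 ← R5 + R3: [0, 0, 0, 9, -13/2, -4]
R6 ← R6 + R3: [0, 0, 0, -16, 14, 12]
R5 ← R5 + (9/8)·R4: [0, 0, 0, 0, 11/8, 11/4]
R6 ← R6 − (2)·R4: [0, 0, 0, 0, 0, 0]
The echelon form has 5 nonzero rows, and every pivot lies in the first 5 columns, so rank(C) = rank([C|b]) = 5.
The system is consistent.
rank = 5 = number of unknowns, so the solution is unique.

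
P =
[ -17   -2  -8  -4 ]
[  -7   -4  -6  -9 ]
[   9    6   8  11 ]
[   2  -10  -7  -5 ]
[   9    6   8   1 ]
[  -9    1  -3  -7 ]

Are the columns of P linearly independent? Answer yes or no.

yes

Row reduce P to echelon form.
R2 ← R2 − (7/17)·R1: [0, -54/17, -46/17, -125/17]
R3 ← R3 + (9/17)·R1: [0, 84/17, 64/17, 151/17]
R4 ← R4 + (2/17)·R1: [0, -174/17, -135/17, -93/17]
R5 ← R5 + (9/17)·R1: [0, 84/17, 64/17, -19/17]
R6 ← R6 − (9/17)·R1: [0, 35/17, 21/17, -83/17]
R3 ← R3 + (14/9)·R2: [0, 0, -4/9, -23/9]
R4 ← R4 − (29/9)·R2: [0, 0, 7/9, 164/9]
R5 ← R5 + (14/9)·R2: [0, 0, -4/9, -113/9]
R6 ← R6 + (35/54)·R2: [0, 0, -14/27, -521/54]
R4 ← R4 + (7/4)·R3: [0, 0, 0, 55/4]
R5 ← R5 − R3: [0, 0, 0, -10]
R6 ← R6 − (7/6)·R3: [0, 0, 0, -20/3]
R5 ← R5 + (8/11)·R4: [0, 0, 0, 0]
R6 ← R6 + (16/33)·R4: [0, 0, 0, 0]
4 pivots among 4 columns.
Every column is a pivot column, so the columns are linearly independent.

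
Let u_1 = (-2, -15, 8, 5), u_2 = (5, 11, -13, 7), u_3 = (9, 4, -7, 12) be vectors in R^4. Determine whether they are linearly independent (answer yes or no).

yes

Form the matrix with these vectors as rows and row reduce.
R2 ← R2 + (5/2)·R1: [0, -53/2, 7, 39/2]
R3 ← R3 + (9/2)·R1: [0, -127/2, 29, 69/2]
R3 ← R3 − (127/53)·R2: [0, 0, 648/53, -648/53]
3 nonzero rows, so the 3 vectors span a space of dimension 3.
Since 3 = 3, the vectors are linearly independent.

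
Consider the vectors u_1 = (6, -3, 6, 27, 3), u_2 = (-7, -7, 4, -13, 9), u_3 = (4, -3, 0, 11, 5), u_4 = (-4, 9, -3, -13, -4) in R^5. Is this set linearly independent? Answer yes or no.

Form the matrix with these vectors as rows and row reduce.
R2 ← R2 + (7/6)·R1: [0, -21/2, 11, 37/2, 25/2]
R3 ← R3 − (2/3)·R1: [0, -1, -4, -7, 3]
R4 ← R4 + (2/3)·R1: [0, 7, 1, 5, -2]
R3 ← R3 − (2/21)·R2: [0, 0, -106/21, -184/21, 38/21]
R4 ← R4 + (2/3)·R2: [0, 0, 25/3, 52/3, 19/3]
R4 ← R4 + (175/106)·R3: [0, 0, 0, 152/53, 494/53]
4 nonzero rows, so the 4 vectors span a space of dimension 4.
Since 4 = 4, the vectors are linearly independent.

yes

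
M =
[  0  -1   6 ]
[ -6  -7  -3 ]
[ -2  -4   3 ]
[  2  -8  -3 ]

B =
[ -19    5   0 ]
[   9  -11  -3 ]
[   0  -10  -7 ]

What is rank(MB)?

3

First compute MB:
[[ -9, -49, -39],
 [ 51,  77,  42],
 [  2,   4,  -9],
 [-110, 128,  45]]
Now row reduce the product.
R2 ← R2 + (17/3)·R1: [0, -602/3, -179]
R3 ← R3 + (2/9)·R1: [0, -62/9, -53/3]
R4 ← R4 − (110/9)·R1: [0, 6542/9, 1565/3]
R3 ← R3 − (31/903)·R2: [0, 0, -3468/301]
R4 ← R4 + (3271/903)·R2: [0, 0, -38148/301]
R4 ← R4 − (11)·R3: [0, 0, 0]
3 nonzero rows, so rank(MB) = 3.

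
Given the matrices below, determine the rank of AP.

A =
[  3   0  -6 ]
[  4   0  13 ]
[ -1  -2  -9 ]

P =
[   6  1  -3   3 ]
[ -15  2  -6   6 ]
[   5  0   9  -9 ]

3

First compute AP:
[[-12,   3, -63,  63],
 [ 89,   4, 105, -105],
 [-21,  -5, -66,  66]]
Now row reduce the product.
R2 ← R2 + (89/12)·R1: [0, 105/4, -1449/4, 1449/4]
R3 ← R3 − (7/4)·R1: [0, -41/4, 177/4, -177/4]
R3 ← R3 + (41/105)·R2: [0, 0, -486/5, 486/5]
3 nonzero rows, so rank(AP) = 3.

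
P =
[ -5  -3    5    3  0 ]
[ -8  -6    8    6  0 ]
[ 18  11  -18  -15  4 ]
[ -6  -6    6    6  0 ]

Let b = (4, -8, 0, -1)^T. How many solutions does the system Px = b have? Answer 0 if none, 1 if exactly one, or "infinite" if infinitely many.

0

Row reduce the augmented matrix [P | b].
R2 ← R2 − (8/5)·R1: [0, -6/5, 0, 6/5, 0, -72/5]
R3 ← R3 + (18/5)·R1: [0, 1/5, 0, -21/5, 4, 72/5]
R4 ← R4 − (6/5)·R1: [0, -12/5, 0, 12/5, 0, -29/5]
R3 ← R3 + (1/6)·R2: [0, 0, 0, -4, 4, 12]
R4 ← R4 − (2)·R2: [0, 0, 0, 0, 0, 23]
The echelon form has 4 nonzero rows; the last pivot sits in the augmented column, so rank(P) = 3 but rank([P|b]) = 4.
Since the ranks differ, the system is inconsistent.
It has no solutions.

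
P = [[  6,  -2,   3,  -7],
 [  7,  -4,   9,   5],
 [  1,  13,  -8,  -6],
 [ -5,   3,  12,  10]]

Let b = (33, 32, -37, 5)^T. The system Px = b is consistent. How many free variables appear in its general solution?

0

Row reduce the augmented matrix [P | b].
R2 ← R2 − (7/6)·R1: [0, -5/3, 11/2, 79/6, -13/2]
R3 ← R3 − (1/6)·R1: [0, 40/3, -17/2, -29/6, -85/2]
R4 ← R4 + (5/6)·R1: [0, 4/3, 29/2, 25/6, 65/2]
R3 ← R3 + (8)·R2: [0, 0, 71/2, 201/2, -189/2]
R4 ← R4 + (4/5)·R2: [0, 0, 189/10, 147/10, 273/10]
R4 ← R4 − (189/355)·R3: [0, 0, 0, -13776/355, 27552/355]
The echelon form has 4 nonzero rows, and every pivot lies in the first 4 columns, so rank(P) = rank([P|b]) = 4.
The system is consistent.
Free variables = (unknowns) − (rank) = 4 − 4 = 0.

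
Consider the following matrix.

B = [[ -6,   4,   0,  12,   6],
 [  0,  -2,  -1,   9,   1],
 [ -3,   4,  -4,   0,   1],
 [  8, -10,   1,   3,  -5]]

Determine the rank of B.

3

Row reduce to echelon form.
R3 ← R3 − (1/2)·R1: [0, 2, -4, -6, -2]
R4 ← R4 + (4/3)·R1: [0, -14/3, 1, 19, 3]
R3 ← R3 + R2: [0, 0, -5, 3, -1]
R4 ← R4 − (7/3)·R2: [0, 0, 10/3, -2, 2/3]
R4 ← R4 + (2/3)·R3: [0, 0, 0, 0, 0]
Echelon form has 3 nonzero rows, so rank(B) = 3.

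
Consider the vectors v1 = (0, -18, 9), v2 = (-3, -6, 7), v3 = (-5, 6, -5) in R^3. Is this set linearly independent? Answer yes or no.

Form the matrix with these vectors as rows and row reduce.
Swap R1 ↔ R2
R3 ← R3 − (5/3)·R1: [0, 16, -50/3]
R3 ← R3 + (8/9)·R2: [0, 0, -26/3]
3 nonzero rows, so the 3 vectors span a space of dimension 3.
Since 3 = 3, the vectors are linearly independent.

yes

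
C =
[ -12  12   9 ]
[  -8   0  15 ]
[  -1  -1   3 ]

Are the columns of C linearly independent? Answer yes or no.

Row reduce C to echelon form.
R2 ← R2 − (2/3)·R1: [0, -8, 9]
R3 ← R3 − (1/12)·R1: [0, -2, 9/4]
R3 ← R3 − (1/4)·R2: [0, 0, 0]
2 pivots among 3 columns.
Only 2 < 3 pivot columns, so the columns are linearly dependent.

no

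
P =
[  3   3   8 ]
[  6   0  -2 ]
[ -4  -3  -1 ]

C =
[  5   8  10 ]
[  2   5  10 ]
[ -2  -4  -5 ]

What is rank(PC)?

First compute PC:
[[  5,   7,  20],
 [ 34,  56,  70],
 [-24, -43, -65]]
Now row reduce the product.
R2 ← R2 − (34/5)·R1: [0, 42/5, -66]
R3 ← R3 + (24/5)·R1: [0, -47/5, 31]
R3 ← R3 + (47/42)·R2: [0, 0, -300/7]
3 nonzero rows, so rank(PC) = 3.

3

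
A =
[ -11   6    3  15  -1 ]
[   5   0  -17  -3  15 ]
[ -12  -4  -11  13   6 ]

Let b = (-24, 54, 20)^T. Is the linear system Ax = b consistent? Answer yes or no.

Row reduce the augmented matrix [A | b].
R2 ← R2 + (5/11)·R1: [0, 30/11, -172/11, 42/11, 160/11, 474/11]
R3 ← R3 − (12/11)·R1: [0, -116/11, -157/11, -37/11, 78/11, 508/11]
R3 ← R3 + (58/15)·R2: [0, 0, -1121/15, 57/5, 190/3, 1064/5]
The echelon form has 3 nonzero rows, and every pivot lies in the first 5 columns, so rank(A) = rank([A|b]) = 3.
The system is consistent.

yes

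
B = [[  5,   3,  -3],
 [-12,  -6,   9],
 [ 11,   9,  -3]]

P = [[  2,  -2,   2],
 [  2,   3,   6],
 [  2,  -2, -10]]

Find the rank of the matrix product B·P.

First compute BP:
[[ 10,   5,  58],
 [-18, -12, -150],
 [ 34,  11, 106]]
Now row reduce the product.
R2 ← R2 + (9/5)·R1: [0, -3, -228/5]
R3 ← R3 − (17/5)·R1: [0, -6, -456/5]
R3 ← R3 − (2)·R2: [0, 0, 0]
2 nonzero rows, so rank(BP) = 2.

2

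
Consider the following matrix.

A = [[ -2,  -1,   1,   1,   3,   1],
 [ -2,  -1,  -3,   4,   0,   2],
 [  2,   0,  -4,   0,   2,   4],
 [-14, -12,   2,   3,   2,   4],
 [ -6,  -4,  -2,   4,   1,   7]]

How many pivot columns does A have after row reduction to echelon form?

5

Row reduce to echelon form.
R2 ← R2 − R1: [0, 0, -4, 3, -3, 1]
R3 ← R3 + R1: [0, -1, -3, 1, 5, 5]
R4 ← R4 − (7)·R1: [0, -5, -5, -4, -19, -3]
R5 ← R5 − (3)·R1: [0, -1, -5, 1, -8, 4]
Swap R2 ↔ R3
R4 ← R4 − (5)·R2: [0, 0, 10, -9, -44, -28]
R5 ← R5 − R2: [0, 0, -2, 0, -13, -1]
R4 ← R4 + (5/2)·R3: [0, 0, 0, -3/2, -103/2, -51/2]
R5 ← R5 − (1/2)·R3: [0, 0, 0, -3/2, -23/2, -3/2]
R5 ← R5 − R4: [0, 0, 0, 0, 40, 24]
Echelon form has 5 nonzero rows, so rank(A) = 5.
Each nonzero row contributes one pivot column: 5 pivot columns.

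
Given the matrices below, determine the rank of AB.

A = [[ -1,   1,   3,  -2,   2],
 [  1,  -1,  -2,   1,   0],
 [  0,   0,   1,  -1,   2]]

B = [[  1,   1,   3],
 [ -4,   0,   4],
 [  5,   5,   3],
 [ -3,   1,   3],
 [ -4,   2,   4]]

2

First compute AB:
[[  8,  16,  12],
 [ -8,  -8,  -4],
 [  0,   8,   8]]
Now row reduce the product.
R2 ← R2 + R1: [0, 8, 8]
R3 ← R3 − R2: [0, 0, 0]
2 nonzero rows, so rank(AB) = 2.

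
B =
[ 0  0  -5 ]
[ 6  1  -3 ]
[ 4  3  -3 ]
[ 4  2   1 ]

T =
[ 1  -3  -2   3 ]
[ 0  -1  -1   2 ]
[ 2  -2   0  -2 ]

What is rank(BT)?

First compute BT:
[[-10,  10,   0,  10],
 [  0, -13, -13,  26],
 [ -2,  -9, -11,  24],
 [  6, -16, -10,  14]]
Now row reduce the product.
R3 ← R3 − (1/5)·R1: [0, -11, -11, 22]
R4 ← R4 + (3/5)·R1: [0, -10, -10, 20]
R3 ← R3 − (11/13)·R2: [0, 0, 0, 0]
R4 ← R4 − (10/13)·R2: [0, 0, 0, 0]
2 nonzero rows, so rank(BT) = 2.

2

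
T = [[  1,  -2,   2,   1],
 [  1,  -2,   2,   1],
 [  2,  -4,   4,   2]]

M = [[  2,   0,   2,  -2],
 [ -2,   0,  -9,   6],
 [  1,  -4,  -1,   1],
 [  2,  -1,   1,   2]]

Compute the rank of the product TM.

First compute TM:
[[ 10,  -9,  19, -10],
 [ 10,  -9,  19, -10],
 [ 20, -18,  38, -20]]
Now row reduce the product.
R2 ← R2 − R1: [0, 0, 0, 0]
R3 ← R3 − (2)·R1: [0, 0, 0, 0]
1 nonzero row, so rank(TM) = 1.

1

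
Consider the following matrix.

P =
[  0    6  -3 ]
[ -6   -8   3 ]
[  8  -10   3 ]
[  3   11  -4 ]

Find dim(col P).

Row reduce to echelon form.
Swap R1 ↔ R2
R3 ← R3 + (4/3)·R1: [0, -62/3, 7]
R4 ← R4 + (1/2)·R1: [0, 7, -5/2]
R3 ← R3 + (31/9)·R2: [0, 0, -10/3]
R4 ← R4 − (7/6)·R2: [0, 0, 1]
R4 ← R4 + (3/10)·R3: [0, 0, 0]
Echelon form has 3 nonzero rows, so rank(P) = 3.
The column space has dimension equal to the rank: 3.

3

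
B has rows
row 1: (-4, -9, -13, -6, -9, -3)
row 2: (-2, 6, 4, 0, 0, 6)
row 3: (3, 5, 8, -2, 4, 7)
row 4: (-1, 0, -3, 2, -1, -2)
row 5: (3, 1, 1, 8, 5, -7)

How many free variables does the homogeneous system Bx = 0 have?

Row reduce to echelon form.
R2 ← R2 − (1/2)·R1: [0, 21/2, 21/2, 3, 9/2, 15/2]
R3 ← R3 + (3/4)·R1: [0, -7/4, -7/4, -13/2, -11/4, 19/4]
R4 ← R4 − (1/4)·R1: [0, 9/4, 1/4, 7/2, 5/4, -5/4]
R5 ← R5 + (3/4)·R1: [0, -23/4, -35/4, 7/2, -7/4, -37/4]
R3 ← R3 + (1/6)·R2: [0, 0, 0, -6, -2, 6]
R4 ← R4 − (3/14)·R2: [0, 0, -2, 20/7, 2/7, -20/7]
R5 ← R5 + (23/42)·R2: [0, 0, -3, 36/7, 5/7, -36/7]
Swap R3 ↔ R4
R5 ← R5 − (3/2)·R3: [0, 0, 0, 6/7, 2/7, -6/7]
R5 ← R5 + (1/7)·R4: [0, 0, 0, 0, 0, 0]
4 nonzero rows, so rank(B) = 4.
B has 6 columns; by rank–nullity, nullity = 6 − 4 = 2.

2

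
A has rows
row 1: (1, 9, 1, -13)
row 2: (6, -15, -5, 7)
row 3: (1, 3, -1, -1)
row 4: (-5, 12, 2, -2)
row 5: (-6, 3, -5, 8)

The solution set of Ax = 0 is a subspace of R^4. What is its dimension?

0

Row reduce to echelon form.
R2 ← R2 − (6)·R1: [0, -69, -11, 85]
R3 ← R3 − R1: [0, -6, -2, 12]
R4 ← R4 + (5)·R1: [0, 57, 7, -67]
R5 ← R5 + (6)·R1: [0, 57, 1, -70]
R3 ← R3 − (2/23)·R2: [0, 0, -24/23, 106/23]
R4 ← R4 + (19/23)·R2: [0, 0, -48/23, 74/23]
R5 ← R5 + (19/23)·R2: [0, 0, -186/23, 5/23]
R4 ← R4 − (2)·R3: [0, 0, 0, -6]
R5 ← R5 − (31/4)·R3: [0, 0, 0, -71/2]
R5 ← R5 − (71/12)·R4: [0, 0, 0, 0]
4 nonzero rows, so rank(A) = 4.
A has 4 columns; by rank–nullity, nullity = 4 − 4 = 0.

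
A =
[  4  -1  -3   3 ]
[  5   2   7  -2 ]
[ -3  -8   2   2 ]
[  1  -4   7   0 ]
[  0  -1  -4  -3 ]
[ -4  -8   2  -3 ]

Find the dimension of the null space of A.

0

Row reduce to echelon form.
R2 ← R2 − (5/4)·R1: [0, 13/4, 43/4, -23/4]
R3 ← R3 + (3/4)·R1: [0, -35/4, -1/4, 17/4]
R4 ← R4 − (1/4)·R1: [0, -15/4, 31/4, -3/4]
R6 ← R6 + R1: [0, -9, -1, 0]
R3 ← R3 + (35/13)·R2: [0, 0, 373/13, -146/13]
R4 ← R4 + (15/13)·R2: [0, 0, 262/13, -96/13]
R5 ← R5 + (4/13)·R2: [0, 0, -9/13, -62/13]
R6 ← R6 + (36/13)·R2: [0, 0, 374/13, -207/13]
R4 ← R4 − (262/373)·R3: [0, 0, 0, 188/373]
R5 ← R5 + (9/373)·R3: [0, 0, 0, -1880/373]
R6 ← R6 − (374/373)·R3: [0, 0, 0, -1739/373]
R5 ← R5 + (10)·R4: [0, 0, 0, 0]
R6 ← R6 + (37/4)·R4: [0, 0, 0, 0]
4 nonzero rows, so rank(A) = 4.
A has 4 columns; by rank–nullity, nullity = 4 − 4 = 0.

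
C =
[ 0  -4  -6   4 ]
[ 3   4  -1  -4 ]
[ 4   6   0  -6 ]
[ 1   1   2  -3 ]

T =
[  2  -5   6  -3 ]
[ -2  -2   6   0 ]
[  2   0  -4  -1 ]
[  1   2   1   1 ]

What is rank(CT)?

First compute CT:
[[  0,  16,   4,  10],
 [ -8, -31,  42, -12],
 [-10, -44,  54, -18],
 [  1, -13,   1,  -8]]
Now row reduce the product.
Swap R1 ↔ R2
R3 ← R3 − (5/4)·R1: [0, -21/4, 3/2, -3]
R4 ← R4 + (1/8)·R1: [0, -135/8, 25/4, -19/2]
R3 ← R3 + (21/64)·R2: [0, 0, 45/16, 9/32]
R4 ← R4 + (135/128)·R2: [0, 0, 335/32, 67/64]
R4 ← R4 − (67/18)·R3: [0, 0, 0, 0]
3 nonzero rows, so rank(CT) = 3.

3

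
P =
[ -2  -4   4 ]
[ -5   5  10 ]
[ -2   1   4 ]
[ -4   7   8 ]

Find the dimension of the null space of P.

Row reduce to echelon form.
R2 ← R2 − (5/2)·R1: [0, 15, 0]
R3 ← R3 − R1: [0, 5, 0]
R4 ← R4 − (2)·R1: [0, 15, 0]
R3 ← R3 − (1/3)·R2: [0, 0, 0]
R4 ← R4 − R2: [0, 0, 0]
2 nonzero rows, so rank(P) = 2.
P has 3 columns; by rank–nullity, nullity = 3 − 2 = 1.

1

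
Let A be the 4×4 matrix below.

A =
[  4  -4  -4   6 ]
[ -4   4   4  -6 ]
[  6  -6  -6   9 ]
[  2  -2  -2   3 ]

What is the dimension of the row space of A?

Row reduce to echelon form.
R2 ← R2 + R1: [0, 0, 0, 0]
R3 ← R3 − (3/2)·R1: [0, 0, 0, 0]
R4 ← R4 − (1/2)·R1: [0, 0, 0, 0]
Echelon form has 1 nonzero row, so rank(A) = 1.
The row space has dimension equal to the rank: 1.

1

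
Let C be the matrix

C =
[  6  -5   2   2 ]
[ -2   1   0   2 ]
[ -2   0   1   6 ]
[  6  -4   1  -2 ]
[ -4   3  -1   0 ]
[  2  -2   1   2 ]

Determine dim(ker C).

Row reduce to echelon form.
R2 ← R2 + (1/3)·R1: [0, -2/3, 2/3, 8/3]
R3 ← R3 + (1/3)·R1: [0, -5/3, 5/3, 20/3]
R4 ← R4 − R1: [0, 1, -1, -4]
R5 ← R5 + (2/3)·R1: [0, -1/3, 1/3, 4/3]
R6 ← R6 − (1/3)·R1: [0, -1/3, 1/3, 4/3]
R3 ← R3 − (5/2)·R2: [0, 0, 0, 0]
R4 ← R4 + (3/2)·R2: [0, 0, 0, 0]
R5 ← R5 − (1/2)·R2: [0, 0, 0, 0]
R6 ← R6 − (1/2)·R2: [0, 0, 0, 0]
2 nonzero rows, so rank(C) = 2.
C has 4 columns; by rank–nullity, nullity = 4 − 2 = 2.

2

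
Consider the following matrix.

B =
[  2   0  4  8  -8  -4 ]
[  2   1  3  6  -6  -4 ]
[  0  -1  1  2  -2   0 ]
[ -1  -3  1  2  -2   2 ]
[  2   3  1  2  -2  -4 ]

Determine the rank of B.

Row reduce to echelon form.
R2 ← R2 − R1: [0, 1, -1, -2, 2, 0]
R4 ← R4 + (1/2)·R1: [0, -3, 3, 6, -6, 0]
R5 ← R5 − R1: [0, 3, -3, -6, 6, 0]
R3 ← R3 + R2: [0, 0, 0, 0, 0, 0]
R4 ← R4 + (3)·R2: [0, 0, 0, 0, 0, 0]
R5 ← R5 − (3)·R2: [0, 0, 0, 0, 0, 0]
Echelon form has 2 nonzero rows, so rank(B) = 2.

2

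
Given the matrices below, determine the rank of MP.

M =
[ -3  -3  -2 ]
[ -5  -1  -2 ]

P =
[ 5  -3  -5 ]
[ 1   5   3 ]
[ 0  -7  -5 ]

2

First compute MP:
[[-18,   8,  16],
 [-26,  24,  32]]
Now row reduce the product.
R2 ← R2 − (13/9)·R1: [0, 112/9, 80/9]
2 nonzero rows, so rank(MP) = 2.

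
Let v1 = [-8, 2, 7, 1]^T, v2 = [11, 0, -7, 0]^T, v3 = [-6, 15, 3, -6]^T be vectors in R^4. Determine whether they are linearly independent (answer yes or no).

yes

Form the matrix with these vectors as rows and row reduce.
R2 ← R2 + (11/8)·R1: [0, 11/4, 21/8, 11/8]
R3 ← R3 − (3/4)·R1: [0, 27/2, -9/4, -27/4]
R3 ← R3 − (54/11)·R2: [0, 0, -333/22, -27/2]
3 nonzero rows, so the 3 vectors span a space of dimension 3.
Since 3 = 3, the vectors are linearly independent.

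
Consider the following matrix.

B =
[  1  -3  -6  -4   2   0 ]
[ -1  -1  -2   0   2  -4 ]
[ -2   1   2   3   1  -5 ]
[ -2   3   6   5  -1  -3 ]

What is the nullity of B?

Row reduce to echelon form.
R2 ← R2 + R1: [0, -4, -8, -4, 4, -4]
R3 ← R3 + (2)·R1: [0, -5, -10, -5, 5, -5]
R4 ← R4 + (2)·R1: [0, -3, -6, -3, 3, -3]
R3 ← R3 − (5/4)·R2: [0, 0, 0, 0, 0, 0]
R4 ← R4 − (3/4)·R2: [0, 0, 0, 0, 0, 0]
2 nonzero rows, so rank(B) = 2.
B has 6 columns; by rank–nullity, nullity = 6 − 2 = 4.

4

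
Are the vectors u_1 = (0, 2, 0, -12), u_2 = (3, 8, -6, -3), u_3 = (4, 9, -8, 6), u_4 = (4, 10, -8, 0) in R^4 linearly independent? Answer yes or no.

Form the matrix with these vectors as rows and row reduce.
Swap R1 ↔ R2
R3 ← R3 − (4/3)·R1: [0, -5/3, 0, 10]
R4 ← R4 − (4/3)·R1: [0, -2/3, 0, 4]
R3 ← R3 + (5/6)·R2: [0, 0, 0, 0]
R4 ← R4 + (1/3)·R2: [0, 0, 0, 0]
2 nonzero rows, so the 4 vectors span a space of dimension 2.
Since 2 < 4, the vectors are linearly dependent.

no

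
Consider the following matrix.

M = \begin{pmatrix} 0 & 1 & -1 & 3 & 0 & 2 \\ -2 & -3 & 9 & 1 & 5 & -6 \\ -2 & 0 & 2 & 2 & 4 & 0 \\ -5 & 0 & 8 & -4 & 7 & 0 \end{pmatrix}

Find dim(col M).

4

Row reduce to echelon form.
Swap R1 ↔ R2
R3 ← R3 − R1: [0, 3, -7, 1, -1, 6]
R4 ← R4 − (5/2)·R1: [0, 15/2, -29/2, -13/2, -11/2, 15]
R3 ← R3 − (3)·R2: [0, 0, -4, -8, -1, 0]
R4 ← R4 − (15/2)·R2: [0, 0, -7, -29, -11/2, 0]
R4 ← R4 − (7/4)·R3: [0, 0, 0, -15, -15/4, 0]
Echelon form has 4 nonzero rows, so rank(M) = 4.
The column space has dimension equal to the rank: 4.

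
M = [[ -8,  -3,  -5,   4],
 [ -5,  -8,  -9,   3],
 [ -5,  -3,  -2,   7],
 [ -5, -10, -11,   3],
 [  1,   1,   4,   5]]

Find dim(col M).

3

Row reduce to echelon form.
R2 ← R2 − (5/8)·R1: [0, -49/8, -47/8, 1/2]
R3 ← R3 − (5/8)·R1: [0, -9/8, 9/8, 9/2]
R4 ← R4 − (5/8)·R1: [0, -65/8, -63/8, 1/2]
R5 ← R5 + (1/8)·R1: [0, 5/8, 27/8, 11/2]
R3 ← R3 − (9/49)·R2: [0, 0, 108/49, 216/49]
R4 ← R4 − (65/49)·R2: [0, 0, -4/49, -8/49]
R5 ← R5 + (5/49)·R2: [0, 0, 136/49, 272/49]
R4 ← R4 + (1/27)·R3: [0, 0, 0, 0]
R5 ← R5 − (34/27)·R3: [0, 0, 0, 0]
Echelon form has 3 nonzero rows, so rank(M) = 3.
The column space has dimension equal to the rank: 3.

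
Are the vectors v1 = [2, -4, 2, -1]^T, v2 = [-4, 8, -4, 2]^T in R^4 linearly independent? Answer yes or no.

no

Form the matrix with these vectors as rows and row reduce.
R2 ← R2 + (2)·R1: [0, 0, 0, 0]
1 nonzero row, so the 2 vectors span a space of dimension 1.
Since 1 < 2, the vectors are linearly dependent.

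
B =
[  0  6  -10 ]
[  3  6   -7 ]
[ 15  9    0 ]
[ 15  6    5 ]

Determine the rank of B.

2

Row reduce to echelon form.
Swap R1 ↔ R2
R3 ← R3 − (5)·R1: [0, -21, 35]
R4 ← R4 − (5)·R1: [0, -24, 40]
R3 ← R3 + (7/2)·R2: [0, 0, 0]
R4 ← R4 + (4)·R2: [0, 0, 0]
Echelon form has 2 nonzero rows, so rank(B) = 2.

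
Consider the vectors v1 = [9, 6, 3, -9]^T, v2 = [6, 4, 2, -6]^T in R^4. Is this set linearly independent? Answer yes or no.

Form the matrix with these vectors as rows and row reduce.
R2 ← R2 − (2/3)·R1: [0, 0, 0, 0]
1 nonzero row, so the 2 vectors span a space of dimension 1.
Since 1 < 2, the vectors are linearly dependent.

no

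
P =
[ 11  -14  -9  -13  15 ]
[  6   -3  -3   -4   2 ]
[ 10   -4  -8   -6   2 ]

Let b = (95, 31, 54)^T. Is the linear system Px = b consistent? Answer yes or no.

yes

Row reduce the augmented matrix [P | b].
R2 ← R2 − (6/11)·R1: [0, 51/11, 21/11, 34/11, -68/11, -229/11]
R3 ← R3 − (10/11)·R1: [0, 96/11, 2/11, 64/11, -128/11, -356/11]
R3 ← R3 − (32/17)·R2: [0, 0, -58/17, 0, 0, 116/17]
The echelon form has 3 nonzero rows, and every pivot lies in the first 5 columns, so rank(P) = rank([P|b]) = 3.
The system is consistent.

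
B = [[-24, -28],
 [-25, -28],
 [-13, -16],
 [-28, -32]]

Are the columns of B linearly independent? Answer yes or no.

yes

Row reduce B to echelon form.
R2 ← R2 − (25/24)·R1: [0, 7/6]
R3 ← R3 − (13/24)·R1: [0, -5/6]
R4 ← R4 − (7/6)·R1: [0, 2/3]
R3 ← R3 + (5/7)·R2: [0, 0]
R4 ← R4 − (4/7)·R2: [0, 0]
2 pivots among 2 columns.
Every column is a pivot column, so the columns are linearly independent.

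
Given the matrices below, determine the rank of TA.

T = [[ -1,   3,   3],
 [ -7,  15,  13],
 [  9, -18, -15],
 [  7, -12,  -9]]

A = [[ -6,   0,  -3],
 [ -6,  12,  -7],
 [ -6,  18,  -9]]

First compute TA:
[[-30,  90, -45],
 [-126, 414, -201],
 [144, -486, 234],
 [ 84, -306, 144]]
Now row reduce the product.
R2 ← R2 − (21/5)·R1: [0, 36, -12]
R3 ← R3 + (24/5)·R1: [0, -54, 18]
R4 ← R4 + (14/5)·R1: [0, -54, 18]
R3 ← R3 + (3/2)·R2: [0, 0, 0]
R4 ← R4 + (3/2)·R2: [0, 0, 0]
2 nonzero rows, so rank(TA) = 2.

2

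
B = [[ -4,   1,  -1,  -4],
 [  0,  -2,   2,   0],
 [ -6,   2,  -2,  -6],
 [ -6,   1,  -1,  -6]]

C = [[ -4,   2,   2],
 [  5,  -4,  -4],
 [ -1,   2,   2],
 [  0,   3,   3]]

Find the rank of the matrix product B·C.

2

First compute BC:
[[ 22, -26, -26],
 [-12,  12,  12],
 [ 36, -42, -42],
 [ 30, -36, -36]]
Now row reduce the product.
R2 ← R2 + (6/11)·R1: [0, -24/11, -24/11]
R3 ← R3 − (18/11)·R1: [0, 6/11, 6/11]
R4 ← R4 − (15/11)·R1: [0, -6/11, -6/11]
R3 ← R3 + (1/4)·R2: [0, 0, 0]
R4 ← R4 − (1/4)·R2: [0, 0, 0]
2 nonzero rows, so rank(BC) = 2.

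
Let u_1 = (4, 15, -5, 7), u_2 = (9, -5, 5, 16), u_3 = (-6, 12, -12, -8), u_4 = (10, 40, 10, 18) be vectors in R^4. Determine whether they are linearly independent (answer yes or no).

Form the matrix with these vectors as rows and row reduce.
R2 ← R2 − (9/4)·R1: [0, -155/4, 65/4, 1/4]
R3 ← R3 + (3/2)·R1: [0, 69/2, -39/2, 5/2]
R4 ← R4 − (5/2)·R1: [0, 5/2, 45/2, 1/2]
R3 ← R3 + (138/155)·R2: [0, 0, -156/31, 422/155]
R4 ← R4 + (2/31)·R2: [0, 0, 730/31, 16/31]
R4 ← R4 + (365/78)·R3: [0, 0, 0, 517/39]
4 nonzero rows, so the 4 vectors span a space of dimension 4.
Since 4 = 4, the vectors are linearly independent.

yes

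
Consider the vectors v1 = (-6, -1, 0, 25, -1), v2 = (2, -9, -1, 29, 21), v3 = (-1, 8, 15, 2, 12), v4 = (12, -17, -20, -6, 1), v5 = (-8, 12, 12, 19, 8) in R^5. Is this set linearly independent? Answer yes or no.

Form the matrix with these vectors as rows and row reduce.
R2 ← R2 + (1/3)·R1: [0, -28/3, -1, 112/3, 62/3]
R3 ← R3 − (1/6)·R1: [0, 49/6, 15, -13/6, 73/6]
R4 ← R4 + (2)·R1: [0, -19, -20, 44, -1]
R5 ← R5 − (4/3)·R1: [0, 40/3, 12, -43/3, 28/3]
R3 ← R3 + (7/8)·R2: [0, 0, 113/8, 61/2, 121/4]
R4 ← R4 − (57/28)·R2: [0, 0, -503/28, -32, -603/14]
R5 ← R5 + (10/7)·R2: [0, 0, 74/7, 39, 272/7]
R4 ← R4 + (1006/791)·R3: [0, 0, 0, 5371/791, -3638/791]
R5 ← R5 − (592/791)·R3: [0, 0, 0, 12793/791, 12828/791]
R5 ← R5 − (12793/5371)·R4: [0, 0, 0, 0, 145942/5371]
5 nonzero rows, so the 5 vectors span a space of dimension 5.
Since 5 = 5, the vectors are linearly independent.

yes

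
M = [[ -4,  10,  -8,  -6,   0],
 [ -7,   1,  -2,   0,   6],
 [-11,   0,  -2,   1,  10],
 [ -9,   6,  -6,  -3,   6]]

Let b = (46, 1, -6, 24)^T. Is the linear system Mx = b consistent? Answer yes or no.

yes

Row reduce the augmented matrix [M | b].
R2 ← R2 − (7/4)·R1: [0, -33/2, 12, 21/2, 6, -159/2]
R3 ← R3 − (11/4)·R1: [0, -55/2, 20, 35/2, 10, -265/2]
R4 ← R4 − (9/4)·R1: [0, -33/2, 12, 21/2, 6, -159/2]
R3 ← R3 − (5/3)·R2: [0, 0, 0, 0, 0, 0]
R4 ← R4 − R2: [0, 0, 0, 0, 0, 0]
The echelon form has 2 nonzero rows, and every pivot lies in the first 5 columns, so rank(M) = rank([M|b]) = 2.
The system is consistent.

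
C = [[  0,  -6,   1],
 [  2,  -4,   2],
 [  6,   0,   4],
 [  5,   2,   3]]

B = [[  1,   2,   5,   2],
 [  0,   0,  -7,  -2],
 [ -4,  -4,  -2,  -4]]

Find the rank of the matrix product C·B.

First compute CB:
[[ -4,  -4,  40,   8],
 [ -6,  -4,  34,   4],
 [-10,  -4,  22,  -4],
 [ -7,  -2,   5,  -6]]
Now row reduce the product.
R2 ← R2 − (3/2)·R1: [0, 2, -26, -8]
R3 ← R3 − (5/2)·R1: [0, 6, -78, -24]
R4 ← R4 − (7/4)·R1: [0, 5, -65, -20]
R3 ← R3 − (3)·R2: [0, 0, 0, 0]
R4 ← R4 − (5/2)·R2: [0, 0, 0, 0]
2 nonzero rows, so rank(CB) = 2.

2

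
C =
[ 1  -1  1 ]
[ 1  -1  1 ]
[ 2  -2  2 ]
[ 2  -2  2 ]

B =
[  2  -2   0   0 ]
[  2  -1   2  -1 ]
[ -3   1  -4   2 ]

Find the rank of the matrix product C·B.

1

First compute CB:
[[ -3,   0,  -6,   3],
 [ -3,   0,  -6,   3],
 [ -6,   0, -12,   6],
 [ -6,   0, -12,   6]]
Now row reduce the product.
R2 ← R2 − R1: [0, 0, 0, 0]
R3 ← R3 − (2)·R1: [0, 0, 0, 0]
R4 ← R4 − (2)·R1: [0, 0, 0, 0]
1 nonzero row, so rank(CB) = 1.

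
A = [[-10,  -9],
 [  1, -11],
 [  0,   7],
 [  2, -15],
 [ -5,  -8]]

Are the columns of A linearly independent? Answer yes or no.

Row reduce A to echelon form.
R2 ← R2 + (1/10)·R1: [0, -119/10]
R4 ← R4 + (1/5)·R1: [0, -84/5]
R5 ← R5 − (1/2)·R1: [0, -7/2]
R3 ← R3 + (10/17)·R2: [0, 0]
R4 ← R4 − (24/17)·R2: [0, 0]
R5 ← R5 − (5/17)·R2: [0, 0]
2 pivots among 2 columns.
Every column is a pivot column, so the columns are linearly independent.

yes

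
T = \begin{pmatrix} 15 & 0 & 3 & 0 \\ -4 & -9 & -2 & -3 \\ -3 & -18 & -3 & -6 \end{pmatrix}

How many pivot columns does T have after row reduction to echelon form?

Row reduce to echelon form.
R2 ← R2 + (4/15)·R1: [0, -9, -6/5, -3]
R3 ← R3 + (1/5)·R1: [0, -18, -12/5, -6]
R3 ← R3 − (2)·R2: [0, 0, 0, 0]
Echelon form has 2 nonzero rows, so rank(T) = 2.
Each nonzero row contributes one pivot column: 2 pivot columns.

2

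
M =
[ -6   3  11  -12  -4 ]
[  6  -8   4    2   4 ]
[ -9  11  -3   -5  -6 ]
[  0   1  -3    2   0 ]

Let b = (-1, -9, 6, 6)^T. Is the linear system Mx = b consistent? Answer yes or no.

Row reduce the augmented matrix [M | b].
R2 ← R2 + R1: [0, -5, 15, -10, 0, -10]
R3 ← R3 − (3/2)·R1: [0, 13/2, -39/2, 13, 0, 15/2]
R3 ← R3 + (13/10)·R2: [0, 0, 0, 0, 0, -11/2]
R4 ← R4 + (1/5)·R2: [0, 0, 0, 0, 0, 4]
R4 ← R4 + (8/11)·R3: [0, 0, 0, 0, 0, 0]
The echelon form has 3 nonzero rows; the last pivot sits in the augmented column, so rank(M) = 2 but rank([M|b]) = 3.
Since the ranks differ, the system is inconsistent.

no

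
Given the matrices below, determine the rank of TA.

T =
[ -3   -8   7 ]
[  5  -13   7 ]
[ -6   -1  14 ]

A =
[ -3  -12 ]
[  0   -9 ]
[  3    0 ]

First compute TA:
[[ 30, 108],
 [  6,  57],
 [ 60,  81]]
Now row reduce the product.
R2 ← R2 − (1/5)·R1: [0, 177/5]
R3 ← R3 − (2)·R1: [0, -135]
R3 ← R3 + (225/59)·R2: [0, 0]
2 nonzero rows, so rank(TA) = 2.

2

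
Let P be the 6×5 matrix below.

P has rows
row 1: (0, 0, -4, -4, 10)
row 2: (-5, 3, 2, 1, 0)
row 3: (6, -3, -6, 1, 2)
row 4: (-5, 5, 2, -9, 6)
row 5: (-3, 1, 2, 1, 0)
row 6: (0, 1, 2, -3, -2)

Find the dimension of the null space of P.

Row reduce to echelon form.
Swap R1 ↔ R2
R3 ← R3 + (6/5)·R1: [0, 3/5, -18/5, 11/5, 2]
R4 ← R4 − R1: [0, 2, 0, -10, 6]
R5 ← R5 − (3/5)·R1: [0, -4/5, 4/5, 2/5, 0]
Swap R2 ↔ R3
R4 ← R4 − (10/3)·R2: [0, 0, 12, -52/3, -2/3]
R5 ← R5 + (4/3)·R2: [0, 0, -4, 10/3, 8/3]
R6 ← R6 − (5/3)·R2: [0, 0, 8, -20/3, -16/3]
R4 ← R4 + (3)·R3: [0, 0, 0, -88/3, 88/3]
R5 ← R5 − R3: [0, 0, 0, 22/3, -22/3]
R6 ← R6 + (2)·R3: [0, 0, 0, -44/3, 44/3]
R5 ← R5 + (1/4)·R4: [0, 0, 0, 0, 0]
R6 ← R6 − (1/2)·R4: [0, 0, 0, 0, 0]
4 nonzero rows, so rank(P) = 4.
P has 5 columns; by rank–nullity, nullity = 5 − 4 = 1.

1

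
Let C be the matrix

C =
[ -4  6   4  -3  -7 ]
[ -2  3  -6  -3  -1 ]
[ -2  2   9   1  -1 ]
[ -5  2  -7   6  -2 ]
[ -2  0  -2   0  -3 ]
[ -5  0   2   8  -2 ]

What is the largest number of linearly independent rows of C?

Row reduce to echelon form.
R2 ← R2 − (1/2)·R1: [0, 0, -8, -3/2, 5/2]
R3 ← R3 − (1/2)·R1: [0, -1, 7, 5/2, 5/2]
R4 ← R4 − (5/4)·R1: [0, -11/2, -12, 39/4, 27/4]
R5 ← R5 − (1/2)·R1: [0, -3, -4, 3/2, 1/2]
R6 ← R6 − (5/4)·R1: [0, -15/2, -3, 47/4, 27/4]
Swap R2 ↔ R3
R4 ← R4 − (11/2)·R2: [0, 0, -101/2, -4, -7]
R5 ← R5 − (3)·R2: [0, 0, -25, -6, -7]
R6 ← R6 − (15/2)·R2: [0, 0, -111/2, -7, -12]
R4 ← R4 − (101/16)·R3: [0, 0, 0, 175/32, -729/32]
R5 ← R5 − (25/8)·R3: [0, 0, 0, -21/16, -237/16]
R6 ← R6 − (111/16)·R3: [0, 0, 0, 109/32, -939/32]
R5 ← R5 + (6/25)·R4: [0, 0, 0, 0, -507/25]
R6 ← R6 − (109/175)·R4: [0, 0, 0, 0, -2652/175]
R6 ← R6 − (68/91)·R5: [0, 0, 0, 0, 0]
Echelon form has 5 nonzero rows, so rank(C) = 5.
The rank gives the maximum number of linearly independent rows: 5.

5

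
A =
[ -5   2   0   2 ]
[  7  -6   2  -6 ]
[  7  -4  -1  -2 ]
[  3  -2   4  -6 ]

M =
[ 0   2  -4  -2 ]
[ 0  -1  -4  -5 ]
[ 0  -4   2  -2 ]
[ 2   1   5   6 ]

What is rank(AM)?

3

First compute AM:
[[  4, -10,  22,  12],
 [-12,   6, -30, -24],
 [ -4,  20, -24,  -4],
 [-12, -14, -26, -40]]
Now row reduce the product.
R2 ← R2 + (3)·R1: [0, -24, 36, 12]
R3 ← R3 + R1: [0, 10, -2, 8]
R4 ← R4 + (3)·R1: [0, -44, 40, -4]
R3 ← R3 + (5/12)·R2: [0, 0, 13, 13]
R4 ← R4 − (11/6)·R2: [0, 0, -26, -26]
R4 ← R4 + (2)·R3: [0, 0, 0, 0]
3 nonzero rows, so rank(AM) = 3.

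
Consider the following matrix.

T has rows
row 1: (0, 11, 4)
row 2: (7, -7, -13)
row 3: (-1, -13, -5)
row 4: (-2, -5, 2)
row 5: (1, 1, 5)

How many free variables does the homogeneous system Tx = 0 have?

Row reduce to echelon form.
Swap R1 ↔ R2
R3 ← R3 + (1/7)·R1: [0, -14, -48/7]
R4 ← R4 + (2/7)·R1: [0, -7, -12/7]
R5 ← R5 − (1/7)·R1: [0, 2, 48/7]
R3 ← R3 + (14/11)·R2: [0, 0, -136/77]
R4 ← R4 + (7/11)·R2: [0, 0, 64/77]
R5 ← R5 − (2/11)·R2: [0, 0, 472/77]
R4 ← R4 + (8/17)·R3: [0, 0, 0]
R5 ← R5 + (59/17)·R3: [0, 0, 0]
3 nonzero rows, so rank(T) = 3.
T has 3 columns; by rank–nullity, nullity = 3 − 3 = 0.

0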